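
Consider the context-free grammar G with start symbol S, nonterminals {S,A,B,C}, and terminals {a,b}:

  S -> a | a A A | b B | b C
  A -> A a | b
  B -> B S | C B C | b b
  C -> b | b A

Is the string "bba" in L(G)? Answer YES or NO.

Convert to CNF:
  S -> T0 X3 | T1 B | T1 C | a
  A -> A T0 | b
  B -> B S | C X2 | T1 T1
  C -> T1 A | b
  T0 -> a
  T1 -> b
  X2 -> B C
  X3 -> A A

Fill CYK table bottom-up:
  [0..0]={A,C,T1}  "b"  orig:{A,C}
  [1..1]={A,C,T1}  "b"  orig:{A,C}
  [2..2]={S,T0}  "a"  orig:{S}
  [0..1]={B,C,S,X3}  "bb"  orig:{B,C,S}
  [1..2]={A}  "ba"
  [0..2]={B,C,X3}  "bba"  orig:{B,C}

S ∉ T[0,2] ⇒ NO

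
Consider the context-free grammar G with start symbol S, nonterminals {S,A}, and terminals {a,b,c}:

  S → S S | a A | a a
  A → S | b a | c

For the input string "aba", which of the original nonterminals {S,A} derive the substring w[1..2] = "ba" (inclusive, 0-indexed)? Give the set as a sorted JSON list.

CNF form of G:
  S -> S S | T0 A | T0 T0
  A -> S S | T0 A | T0 T0 | T1 T0 | c
  T0 -> a
  T1 -> b

CYK table (by increasing span) (cells [i..j] with 1 ≤ i ≤ j ≤ 2 only):
  [1..1]={T1}  "b"  orig:{}
  [2..2]={T0}  "a"  orig:{}
  [1..2]={A}  "ba"

Original NTs in T[1,2] deriving "ba": ["A"]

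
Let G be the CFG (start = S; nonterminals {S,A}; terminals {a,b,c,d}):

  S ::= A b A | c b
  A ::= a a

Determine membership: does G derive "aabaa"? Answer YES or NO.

CNF form of G:
  S -> A X3 | T2 T1
  A -> T0 T0
  T0 -> a
  T1 -> b
  T2 -> c
  X3 -> T1 A

CYK table (by increasing span):
  [0..0]={T0}  "a"  orig:{}
  [1..1]={T0}  "a"  orig:{}
  [2..2]={T1}  "b"  orig:{}
  [3..3]={T0}  "a"  orig:{}
  [4..4]={T0}  "a"  orig:{}
  [0..1]={A}  "aa"
  [1..2]=∅  "ab"
  [2..3]=∅  "ba"
  [3..4]={A}  "aa"
  [0..2]=∅  "aab"
  [1..3]=∅  "aba"
  [2..4]={X3}  "baa"  orig:{}
  [0..3]=∅  "aaba"
  [1..4]=∅  "abaa"
  [0..4]={S}  "aabaa"

S ∈ T[0,4] ⇒ YES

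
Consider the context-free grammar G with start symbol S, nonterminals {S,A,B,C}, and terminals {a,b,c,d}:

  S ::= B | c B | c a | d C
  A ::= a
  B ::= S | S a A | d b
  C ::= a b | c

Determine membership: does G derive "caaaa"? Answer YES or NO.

CNF form of G:
  S -> S X5 | T1 B | T1 T0 | T2 C | T2 T3
  A -> a
  B -> S X4 | T1 B | T1 T0 | T2 C | T2 T3
  C -> T0 T3 | c
  T0 -> a
  T1 -> c
  T2 -> d
  T3 -> b
  X4 -> T0 A
  X5 -> T0 A

CYK fill:
  T[0,0] 'c' = {C,T1}  orig:{C}
  T[1,1] 'a' = {A,T0}  orig:{A}
  T[2,2] 'a' = {A,T0}  orig:{A}
  T[3,3] 'a' = {A,T0}  orig:{A}
  T[4,4] 'a' = {A,T0}  orig:{A}
  T[0,1] 'ca' = {B,S}
  T[1,2] 'aa' = {X4,X5}  orig:{}
  T[2,3] 'aa' = {X4,X5}  orig:{}
  T[3,4] 'aa' = {X4,X5}  orig:{}
  T[0,2] 'caa' = ∅
  T[1,3] 'aaa' = ∅
  T[2,4] 'aaa' = ∅
  T[0,3] 'caaa' = {B,S}
  T[1,4] 'aaaa' = ∅
  T[0,4] 'caaaa' = ∅

S ∉ T[0,4] ⇒ NO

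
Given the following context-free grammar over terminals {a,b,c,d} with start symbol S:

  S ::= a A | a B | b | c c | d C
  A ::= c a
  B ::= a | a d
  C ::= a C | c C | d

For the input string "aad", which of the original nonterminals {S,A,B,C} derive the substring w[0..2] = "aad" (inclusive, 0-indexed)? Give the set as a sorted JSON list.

CNF form of G:
  S -> T0 T0 | T1 A | T1 B | T2 C | b
  A -> T0 T1
  B -> T1 T2 | a
  C -> T0 C | T1 C | d
  T0 -> c
  T1 -> a
  T2 -> d

Fill CYK table bottom-up (cells [i..j] with 0 ≤ i ≤ j ≤ 2 only):
  T[0,0] 'a' = {B,T1}  orig:{B}
  T[1,1] 'a' = {B,T1}  orig:{B}
  T[2,2] 'd' = {C,T2}  orig:{C}
  T[0,1] 'aa' = {S}
  T[1,2] 'ad' = {B,C}
  T[0,2] 'aad' = {C,S}

Original NTs in T[0,2] deriving "aad": ["C", "S"]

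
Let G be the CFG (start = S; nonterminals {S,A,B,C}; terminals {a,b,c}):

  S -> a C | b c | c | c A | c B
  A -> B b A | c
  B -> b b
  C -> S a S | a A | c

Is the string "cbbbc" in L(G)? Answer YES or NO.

Convert to CNF:
  S -> T0 T2 | T1 C | T2 A | T2 B | c
  A -> B X3 | c
  B -> T0 T0
  C -> S X4 | T1 A | c
  T0 -> b
  T1 -> a
  T2 -> c
  X3 -> T0 A
  X4 -> T1 S

Fill CYK table bottom-up:
  [0..0]={A,C,S,T2}  "c"  orig:{A,C,S}
  [1..1]={T0}  "b"  orig:{}
  [2..2]={T0}  "b"  orig:{}
  [3..3]={T0}  "b"  orig:{}
  [4..4]={A,C,S,T2}  "c"  orig:{A,C,S}
  [0..1]=∅  "cb"
  [1..2]={B}  "bb"
  [2..3]={B}  "bb"
  [3..4]={S,X3}  "bc"  orig:{S}
  [0..2]={S}  "cbb"
  [1..3]=∅  "bbb"
  [2..4]=∅  "bbc"
  [0..3]=∅  "cbbb"
  [1..4]={A}  "bbbc"
  [0..4]={S}  "cbbbc"

S ∈ T[0,4] ⇒ YES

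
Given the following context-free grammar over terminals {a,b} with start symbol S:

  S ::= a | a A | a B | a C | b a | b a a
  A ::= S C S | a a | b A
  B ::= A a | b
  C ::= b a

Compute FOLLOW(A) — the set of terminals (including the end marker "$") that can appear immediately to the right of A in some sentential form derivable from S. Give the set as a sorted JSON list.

FIRST iteration:
round 1:
  A via A→a a: +{a}
  A via A→b A: +{b}
  B via B→A a: +{a,b}
  C via C→b a: +{b}
  S via S→a: +{a}
  S via S→b a: +{b}
  S: {a,b}  A: {a,b}  B: {a,b}  C: {b}
round 2: done
  S: {a,b}  A: {a,b}  B: {a,b}  C: {b}

FOLLOW iteration:
initialize: $ ∈ FOLLOW(S)
pass 1:
  A→S C S: FOLLOW(S) ⊇ FIRST(C) = {b}; new: +{b}
  A→S C S: FOLLOW(C) ⊇ FIRST(S) = {a,b}; new: +{a,b}
  B→A a: FOLLOW(A) ⊇ FIRST(a) = {a}; new: +{a}
  S→a A: FOLLOW(A) ⊇ FOLLOW(S) ⊇ {$,b}; new: +{$,b}
  S→a B: FOLLOW(B) ⊇ FOLLOW(S) ⊇ {$,b}; new: +{$,b}
  S→a C: FOLLOW(C) ⊇ FOLLOW(S) ⊇ {$,b}; new: +{$}
  FOLLOW[S]={$,b}  FOLLOW[A]={$,a,b}  FOLLOW[B]={$,b}  FOLLOW[C]={$,a,b}
pass 2:
  A→S C S: FOLLOW(S) ⊇ FOLLOW(A) ⊇ {$,a,b}; new: +{a}
  S→a B: FOLLOW(B) ⊇ FOLLOW(S) ⊇ {$,a,b}; new: +{a}
  FOLLOW[S]={$,a,b}  FOLLOW[A]={$,a,b}  FOLLOW[B]={$,a,b}  FOLLOW[C]={$,a,b}
pass 3: (no change)
  FOLLOW[S]={$,a,b}  FOLLOW[A]={$,a,b}  FOLLOW[B]={$,a,b}  FOLLOW[C]={$,a,b}

FOLLOW(A) = ["$", "a", "b"]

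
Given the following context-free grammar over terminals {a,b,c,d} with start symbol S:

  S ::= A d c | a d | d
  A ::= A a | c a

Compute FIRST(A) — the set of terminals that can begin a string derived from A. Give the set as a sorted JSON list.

FIRST sets, iterate to fixpoint:
pass 1:
  A via A→c a: +{c}
  S via S→A d c: +{c}
  S via S→a d: +{a}
  S via S→d: +{d}
  FIRST(S)={a,c,d}  FIRST(A)={c}
pass 2: (stable)
  FIRST(S)={a,c,d}  FIRST(A)={c}

FIRST(A) = ["c"]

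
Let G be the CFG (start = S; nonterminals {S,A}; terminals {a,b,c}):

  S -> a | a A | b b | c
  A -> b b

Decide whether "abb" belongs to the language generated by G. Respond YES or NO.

Convert to CNF:
  S -> T0 T0 | T1 A | a | c
  A -> T0 T0
  T0 -> b
  T1 -> a

CYK fill:
  cell(0,0) a: {S,T1}  orig:{S}
  cell(1,1) b: {T0}  orig:{}
  cell(2,2) b: {T0}  orig:{}
  cell(0,1) ab: ∅
  cell(1,2) bb: {A,S}
  cell(0,2) abb: {S}

S ∈ T[0,2] ⇒ YES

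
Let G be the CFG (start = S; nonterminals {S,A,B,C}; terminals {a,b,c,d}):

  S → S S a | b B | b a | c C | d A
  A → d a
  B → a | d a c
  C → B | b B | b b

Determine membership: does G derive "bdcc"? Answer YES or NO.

Convert to CNF:
  S -> S X6 | T0 A | T2 C | T3 B | T3 T1
  A -> T0 T1
  B -> T0 X4 | a
  C -> T0 X5 | T3 B | T3 T3 | a
  T0 -> d
  T1 -> a
  T2 -> c
  T3 -> b
  X4 -> T1 T2
  X5 -> T1 T2
  X6 -> S T1

CYK fill:
  cell(0,0) b: {T3}  orig:{}
  cell(1,1) d: {T0}  orig:{}
  cell(2,2) c: {T2}  orig:{}
  cell(3,3) c: {T2}  orig:{}
  cell(0,1) bd: ∅
  cell(1,2) dc: ∅
  cell(2,3) cc: ∅
  cell(0,2) bdc: ∅
  cell(1,3) dcc: ∅
  cell(0,3) bdcc: ∅

S ∉ T[0,3] ⇒ NO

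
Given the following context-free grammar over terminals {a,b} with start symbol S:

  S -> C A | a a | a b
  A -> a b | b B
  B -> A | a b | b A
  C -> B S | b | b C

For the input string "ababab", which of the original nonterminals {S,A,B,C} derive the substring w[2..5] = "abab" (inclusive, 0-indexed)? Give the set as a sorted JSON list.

Convert to CNF:
  S -> C A | T0 T0 | T0 T1
  A -> T0 T1 | T1 B
  B -> T0 T1 | T1 A | T1 B
  C -> B S | T1 C | b
  T0 -> a
  T1 -> b

Fill CYK table bottom-up, restricted to cells inside w[2..5]:
  cell(2,2) a: {T0}  orig:{}
  cell(3,3) b: {C,T1}  orig:{C}
  cell(4,4) a: {T0}  orig:{}
  cell(5,5) b: {C,T1}  orig:{C}
  cell(2,3) ab: {A,B,S}
  cell(3,4) ba: ∅
  cell(4,5) ab: {A,B,S}
  cell(2,4) aba: ∅
  cell(3,5) bab: {A,B,S}
  cell(2,5) abab: {C}

Original NTs in T[2,5] deriving "abab": ["C"]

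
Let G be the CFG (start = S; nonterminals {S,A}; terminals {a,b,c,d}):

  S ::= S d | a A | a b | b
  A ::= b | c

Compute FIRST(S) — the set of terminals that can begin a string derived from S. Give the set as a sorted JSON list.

FIRST sets, iterate to fixpoint:
[1]
  A via A→b: +{b}
  A via A→c: +{c}
  S via S→a A: +{a}
  S via S→b: +{b}
  FIRST[S]={a,b}  FIRST[A]={b,c}
[2] — fixpoint
  FIRST[S]={a,b}  FIRST[A]={b,c}

FIRST(S) = ["a", "b"]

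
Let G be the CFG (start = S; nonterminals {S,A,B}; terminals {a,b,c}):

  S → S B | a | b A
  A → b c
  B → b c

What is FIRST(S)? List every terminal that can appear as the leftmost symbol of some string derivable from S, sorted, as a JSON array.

FIRST iteration:
iter 1:
  A via A→b c: +{b}
  B via B→b c: +{b}
  S via S→a: +{a}
  S via S→b A: +{b}
  S: {a,b}  A: {b}  B: {b}
iter 2: (no change)
  S: {a,b}  A: {b}  B: {b}

FIRST(S) = ["a", "b"]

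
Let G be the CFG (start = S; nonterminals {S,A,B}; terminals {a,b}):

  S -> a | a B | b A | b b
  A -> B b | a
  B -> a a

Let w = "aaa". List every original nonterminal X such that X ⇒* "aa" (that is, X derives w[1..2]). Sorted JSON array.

Convert to CNF:
  S -> T0 A | T0 T0 | T1 B | a
  A -> B T0 | a
  B -> T1 T1
  T0 -> b
  T1 -> a

Fill CYK table bottom-up, restricted to cells inside w[1..2]:
  T[1,1] 'a' = {A,S,T1}  orig:{A,S}
  T[2,2] 'a' = {A,S,T1}  orig:{A,S}
  T[1,2] 'aa' = {B}

Original NTs in T[1,2] deriving "aa": ["B"]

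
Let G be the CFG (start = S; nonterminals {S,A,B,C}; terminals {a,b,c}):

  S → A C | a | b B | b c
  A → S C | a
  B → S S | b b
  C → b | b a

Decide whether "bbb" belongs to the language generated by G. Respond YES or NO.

Convert to CNF:
  S -> A C | T0 B | T0 T2 | a
  A -> S C | a
  B -> S S | T0 T0
  C -> T0 T1 | b
  T0 -> b
  T1 -> a
  T2 -> c

Fill CYK table bottom-up:
  cell(0,0) b: {C,T0}  orig:{C}
  cell(1,1) b: {C,T0}  orig:{C}
  cell(2,2) b: {C,T0}  orig:{C}
  cell(0,1) bb: {B}
  cell(1,2) bb: {B}
  cell(0,2) bbb: {S}

S ∈ T[0,2] ⇒ YES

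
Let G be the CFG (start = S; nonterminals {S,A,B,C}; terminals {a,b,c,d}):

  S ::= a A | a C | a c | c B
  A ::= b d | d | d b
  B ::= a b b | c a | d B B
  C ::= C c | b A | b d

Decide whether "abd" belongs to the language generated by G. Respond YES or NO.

CNF form of G:
  S -> T2 A | T2 C | T2 T3 | T3 B
  A -> T0 T1 | T1 T0 | d
  B -> T1 X5 | T2 X4 | T3 T2
  C -> C T3 | T0 A | T0 T1
  T0 -> b
  T1 -> d
  T2 -> a
  T3 -> c
  X4 -> T0 T0
  X5 -> B B

Fill CYK table bottom-up:
  cell(0,0) a: {T2}  orig:{}
  cell(1,1) b: {T0}  orig:{}
  cell(2,2) d: {A,T1}  orig:{A}
  cell(0,1) ab: ∅
  cell(1,2) bd: {A,C}
  cell(0,2) abd: {S}

S ∈ T[0,2] ⇒ YES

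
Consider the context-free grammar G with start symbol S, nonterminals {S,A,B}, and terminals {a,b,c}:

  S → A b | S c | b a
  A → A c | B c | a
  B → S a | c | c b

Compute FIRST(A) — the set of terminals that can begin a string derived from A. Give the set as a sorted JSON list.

Compute FIRST by fixpoint:
pass 1:
  A via A→a: +{a}
  B via B→c: +{c}
  S via S→A b: +{a}
  S via S→b a: +{b}
  FIRST(S)={a,b}  FIRST(A)={a}  FIRST(B)={c}
pass 2:
  A via A→B c: +{c}
  B via B→S a: +{a,b}
  S via S→A b: +{c}
  FIRST(S)={a,b,c}  FIRST(A)={a,c}  FIRST(B)={a,b,c}
pass 3:
  A via A→B c: +{b}
  FIRST(S)={a,b,c}  FIRST(A)={a,b,c}  FIRST(B)={a,b,c}
pass 4: — fixpoint
  FIRST(S)={a,b,c}  FIRST(A)={a,b,c}  FIRST(B)={a,b,c}

FIRST(A) = ["a", "b", "c"]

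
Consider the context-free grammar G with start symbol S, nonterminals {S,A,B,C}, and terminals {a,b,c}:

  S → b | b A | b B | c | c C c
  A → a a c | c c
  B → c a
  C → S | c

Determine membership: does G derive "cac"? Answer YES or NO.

Convert to CNF:
  S -> T1 X5 | T2 A | T2 B | b | c
  A -> T0 X3 | T1 T1
  B -> T1 T0
  C -> T1 X4 | T2 A | T2 B | b | c
  T0 -> a
  T1 -> c
  T2 -> b
  X3 -> T0 T1
  X4 -> C T1
  X5 -> C T1

Fill CYK table bottom-up:
  [0..0]={C,S,T1}  "c"  orig:{C,S}
  [1..1]={T0}  "a"  orig:{}
  [2..2]={C,S,T1}  "c"  orig:{C,S}
  [0..1]={B}  "ca"
  [1..2]={X3}  "ac"  orig:{}
  [0..2]=∅  "cac"

S ∉ T[0,2] ⇒ NO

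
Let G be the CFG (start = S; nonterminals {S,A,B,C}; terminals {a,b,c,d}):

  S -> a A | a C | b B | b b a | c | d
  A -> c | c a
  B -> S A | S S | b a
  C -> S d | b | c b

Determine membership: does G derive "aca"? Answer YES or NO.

Convert to CNF:
  S -> T1 A | T1 C | T2 B | T2 X4 | c | d
  A -> T0 T1 | c
  B -> S A | S S | T2 T1
  C -> S T3 | T0 T2 | b
  T0 -> c
  T1 -> a
  T2 -> b
  T3 -> d
  X4 -> T2 T1

Fill CYK table bottom-up:
  cell(0,0) a: {T1}  orig:{}
  cell(1,1) c: {A,S,T0}  orig:{A,S}
  cell(2,2) a: {T1}  orig:{}
  cell(0,1) ac: {S}
  cell(1,2) ca: {A}
  cell(0,2) aca: {S}

S ∈ T[0,2] ⇒ YES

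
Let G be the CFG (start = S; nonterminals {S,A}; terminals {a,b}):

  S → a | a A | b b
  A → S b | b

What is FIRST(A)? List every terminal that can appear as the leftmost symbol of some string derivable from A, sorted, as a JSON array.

FIRST iteration:
pass 1:
  A via A→b: +{b}
  S via S→a: +{a}
  S via S→b b: +{b}
  FIRST[S]={a,b}  FIRST[A]={b}
pass 2:
  A via A→S b: +{a}
  FIRST[S]={a,b}  FIRST[A]={a,b}
pass 3: (stable)
  FIRST[S]={a,b}  FIRST[A]={a,b}

FIRST(A) = ["a", "b"]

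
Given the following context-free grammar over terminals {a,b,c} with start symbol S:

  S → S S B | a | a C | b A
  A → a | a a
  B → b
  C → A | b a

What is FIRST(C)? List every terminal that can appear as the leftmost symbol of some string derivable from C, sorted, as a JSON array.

FIRST sets, iterate to fixpoint:
pass 1:
  A via A→a: +{a}
  B via B→b: +{b}
  C via C→A: +{a}
  C via C→b a: +{b}
  S via S→a: +{a}
  S via S→b A: +{b}
  FIRST(S)={a,b}  FIRST(A)={a}  FIRST(B)={b}  FIRST(C)={a,b}
pass 2: (no change)
  FIRST(S)={a,b}  FIRST(A)={a}  FIRST(B)={b}  FIRST(C)={a,b}

FIRST(C) = ["a", "b"]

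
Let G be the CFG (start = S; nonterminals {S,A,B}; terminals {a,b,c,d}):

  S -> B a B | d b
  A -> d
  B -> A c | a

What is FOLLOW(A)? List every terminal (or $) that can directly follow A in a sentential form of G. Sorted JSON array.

FIRST sets, iterate to fixpoint:
round 1:
  A via A→d: +{d}
  B via B→A c: +{d}
  B via B→a: +{a}
  S via S→B a B: +{a,d}
  FIRST(S)={a,d}  FIRST(A)={d}  FIRST(B)={a,d}
round 2: (stable)
  FIRST(S)={a,d}  FIRST(A)={d}  FIRST(B)={a,d}

Compute FOLLOW by fixpoint:
seed FOLLOW(S) with $
pass 1:
  B→A c: FOLLOW(A) ⊇ FIRST(c) = {c}; new: +{c}
  S→B a B: FOLLOW(B) ⊇ FIRST(a) = {a}; new: +{a}
  S→B a B: FOLLOW(B) ⊇ FOLLOW(S) ⊇ {$}; new: +{$}
  S: {$}  A: {c}  B: {$,a}
pass 2: — fixpoint
  S: {$}  A: {c}  B: {$,a}

FOLLOW(A) = ["c"]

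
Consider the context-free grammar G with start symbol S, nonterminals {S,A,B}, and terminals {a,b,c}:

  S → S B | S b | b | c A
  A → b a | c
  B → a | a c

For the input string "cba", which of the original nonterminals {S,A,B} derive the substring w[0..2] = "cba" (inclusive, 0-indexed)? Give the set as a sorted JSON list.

Convert to CNF:
  S -> S B | S T0 | T2 A | b
  A -> T0 T1 | c
  B -> T1 T2 | a
  T0 -> b
  T1 -> a
  T2 -> c

CYK fill (cells [i..j] with 0 ≤ i ≤ j ≤ 2 only):
  T[0,0] 'c' = {A,T2}  orig:{A}
  T[1,1] 'b' = {S,T0}  orig:{S}
  T[2,2] 'a' = {B,T1}  orig:{B}
  T[0,1] 'cb' = ∅
  T[1,2] 'ba' = {A,S}
  T[0,2] 'cba' = {S}

Original NTs in T[0,2] deriving "cba": ["S"]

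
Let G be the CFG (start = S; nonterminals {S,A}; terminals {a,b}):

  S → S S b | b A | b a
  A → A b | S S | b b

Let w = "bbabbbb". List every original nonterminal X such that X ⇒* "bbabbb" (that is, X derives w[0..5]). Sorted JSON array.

Convert to CNF:
  S -> S X2 | T0 A | T0 T1
  A -> A T0 | S S | T0 T0
  T0 -> b
  T1 -> a
  X2 -> S T0

Fill CYK table bottom-up (cells [i..j] with 0 ≤ i ≤ j ≤ 5 only):
  cell(0,0) b: {T0}  orig:{}
  cell(1,1) b: {T0}  orig:{}
  cell(2,2) a: {T1}  orig:{}
  cell(3,3) b: {T0}  orig:{}
  cell(4,4) b: {T0}  orig:{}
  cell(5,5) b: {T0}  orig:{}
  cell(0,1) bb: {A}
  cell(1,2) ba: {S}
  cell(2,3) ab: ∅
  cell(3,4) bb: {A}
  cell(4,5) bb: {A}
  cell(0,2) bba: ∅
  cell(1,3) bab: {X2}  orig:{}
  cell(2,4) abb: ∅
  cell(3,5) bbb: {A,S}
  cell(0,3) bbab: ∅
  cell(1,4) babb: ∅
  cell(2,5) abbb: ∅
  cell(0,4) bbabb: ∅
  cell(1,5) babbb: {A}
  cell(0,5) bbabbb: {S}

Original NTs in T[0,5] deriving "bbabbb": ["S"]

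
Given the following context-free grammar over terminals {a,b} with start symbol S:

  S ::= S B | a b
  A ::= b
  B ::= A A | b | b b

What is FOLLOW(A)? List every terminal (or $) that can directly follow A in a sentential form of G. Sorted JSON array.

FIRST iteration:
iter 1:
  A via A→b: +{b}
  B via B→A A: +{b}
  S via S→a b: +{a}
  FIRST[S]={a}  FIRST[A]={b}  FIRST[B]={b}
iter 2: (stable)
  FIRST[S]={a}  FIRST[A]={b}  FIRST[B]={b}

FOLLOW iteration:
initialize: $ ∈ FOLLOW(S)
[1]
  B→A A: FOLLOW(A) ⊇ FIRST(A) = {b}; new: +{b}
  S→S B: FOLLOW(S) ⊇ FIRST(B) = {b}; new: +{b}
  S→S B: FOLLOW(B) ⊇ FOLLOW(S) ⊇ {$,b}; new: +{$,b}
  FOLLOW[S]={$,b}  FOLLOW[A]={b}  FOLLOW[B]={$,b}
[2]
  B→A A: FOLLOW(A) ⊇ FOLLOW(B) ⊇ {$,b}; new: +{$}
  FOLLOW[S]={$,b}  FOLLOW[A]={$,b}  FOLLOW[B]={$,b}
[3] — fixpoint
  FOLLOW[S]={$,b}  FOLLOW[A]={$,b}  FOLLOW[B]={$,b}

FOLLOW(A) = ["$", "b"]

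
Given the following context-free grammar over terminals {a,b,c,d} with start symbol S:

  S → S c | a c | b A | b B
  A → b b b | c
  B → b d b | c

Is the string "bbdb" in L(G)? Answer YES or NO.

CNF form of G:
  S -> S T2 | T0 A | T0 B | T3 T2
  A -> T0 X4 | c
  B -> T0 X5 | c
  T0 -> b
  T1 -> d
  T2 -> c
  T3 -> a
  X4 -> T0 T0
  X5 -> T1 T0

Fill CYK table bottom-up:
  cell(0,0) b: {T0}  orig:{}
  cell(1,1) b: {T0}  orig:{}
  cell(2,2) d: {T1}  orig:{}
  cell(3,3) b: {T0}  orig:{}
  cell(0,1) bb: {X4}  orig:{}
  cell(1,2) bd: ∅
  cell(2,3) db: {X5}  orig:{}
  cell(0,2) bbd: ∅
  cell(1,3) bdb: {B}
  cell(0,3) bbdb: {S}

S ∈ T[0,3] ⇒ YES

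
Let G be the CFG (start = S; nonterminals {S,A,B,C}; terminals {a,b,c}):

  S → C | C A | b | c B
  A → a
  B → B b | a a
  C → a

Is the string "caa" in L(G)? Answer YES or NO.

CNF form of G:
  S -> C A | T2 B | a | b
  A -> a
  B -> B T0 | T1 T1
  C -> a
  T0 -> b
  T1 -> a
  T2 -> c

Fill CYK table bottom-up:
  T[0,0] 'c' = {T2}  orig:{}
  T[1,1] 'a' = {A,C,S,T1}  orig:{A,C,S}
  T[2,2] 'a' = {A,C,S,T1}  orig:{A,C,S}
  T[0,1] 'ca' = ∅
  T[1,2] 'aa' = {B,S}
  T[0,2] 'caa' = {S}

S ∈ T[0,2] ⇒ YES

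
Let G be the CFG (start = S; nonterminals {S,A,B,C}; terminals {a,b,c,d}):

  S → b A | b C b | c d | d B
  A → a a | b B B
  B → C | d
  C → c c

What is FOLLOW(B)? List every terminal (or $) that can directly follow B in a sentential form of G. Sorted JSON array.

FIRST iteration:
round 1:
  A via A→a a: +{a}
  A via A→b B B: +{b}
  B via B→d: +{d}
  C via C→c c: +{c}
  S via S→b A: +{b}
  S via S→c d: +{c}
  S via S→d B: +{d}
  FIRST[S]={b,c,d}  FIRST[A]={a,b}  FIRST[B]={d}  FIRST[C]={c}
round 2:
  B via B→C: +{c}
  FIRST[S]={b,c,d}  FIRST[A]={a,b}  FIRST[B]={c,d}  FIRST[C]={c}
round 3: — fixpoint
  FIRST[S]={b,c,d}  FIRST[A]={a,b}  FIRST[B]={c,d}  FIRST[C]={c}

FOLLOW iteration:
initialize: $ ∈ FOLLOW(S)
pass 1:
  A→b B B: FOLLOW(B) ⊇ FIRST(B) = {c,d}; new: +{c,d}
  B→C: FOLLOW(C) ⊇ FOLLOW(B) ⊇ {c,d}; new: +{c,d}
  S→b A: FOLLOW(A) ⊇ FOLLOW(S) ⊇ {$}; new: +{$}
  S→b C b: FOLLOW(C) ⊇ FIRST(b) = {b}; new: +{b}
  S→d B: FOLLOW(B) ⊇ FOLLOW(S) ⊇ {$}; new: +{$}
  S: {$}  A: {$}  B: {$,c,d}  C: {b,c,d}
pass 2:
  B→C: FOLLOW(C) ⊇ FOLLOW(B) ⊇ {$,c,d}; new: +{$}
  S: {$}  A: {$}  B: {$,c,d}  C: {$,b,c,d}
pass 3: (stable)
  S: {$}  A: {$}  B: {$,c,d}  C: {$,b,c,d}

FOLLOW(B) = ["$", "c", "d"]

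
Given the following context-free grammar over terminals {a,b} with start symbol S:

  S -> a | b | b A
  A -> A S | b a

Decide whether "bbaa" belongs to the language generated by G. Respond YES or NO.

CNF form of G:
  S -> T0 A | a | b
  A -> A S | T0 T1
  T0 -> b
  T1 -> a

Fill CYK table bottom-up:
  T[0,0] 'b' = {S,T0}  orig:{S}
  T[1,1] 'b' = {S,T0}  orig:{S}
  T[2,2] 'a' = {S,T1}  orig:{S}
  T[3,3] 'a' = {S,T1}  orig:{S}
  T[0,1] 'bb' = ∅
  T[1,2] 'ba' = {A}
  T[2,3] 'aa' = ∅
  T[0,2] 'bba' = {S}
  T[1,3] 'baa' = {A}
  T[0,3] 'bbaa' = {S}

S ∈ T[0,3] ⇒ YES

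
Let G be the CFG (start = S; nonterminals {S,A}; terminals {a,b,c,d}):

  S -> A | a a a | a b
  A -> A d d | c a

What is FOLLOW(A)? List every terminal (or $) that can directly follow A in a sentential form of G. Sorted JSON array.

FIRST sets, iterate to fixpoint:
round 1:
  A via A→c a: +{c}
  S via S→A: +{c}
  S via S→a a a: +{a}
  FIRST[S]={a,c}  FIRST[A]={c}
round 2: done
  FIRST[S]={a,c}  FIRST[A]={c}

Compute FOLLOW by fixpoint:
FOLLOW(S) := {$}
round 1:
  A→A d d: FOLLOW(A) ⊇ FIRST(d) = {d}; new: +{d}
  S→A: FOLLOW(A) ⊇ FOLLOW(S) ⊇ {$}; new: +{$}
  S: {$}  A: {$,d}
round 2: done
  S: {$}  A: {$,d}

FOLLOW(A) = ["$", "d"]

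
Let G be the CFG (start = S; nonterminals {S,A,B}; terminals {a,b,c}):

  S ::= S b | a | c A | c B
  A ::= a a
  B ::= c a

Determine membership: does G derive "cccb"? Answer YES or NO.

CNF form of G:
  S -> S T2 | T1 A | T1 B | a
  A -> T0 T0
  B -> T1 T0
  T0 -> a
  T1 -> c
  T2 -> b

CYK table (by increasing span):
  T[0,0] 'c' = {T1}  orig:{}
  T[1,1] 'c' = {T1}  orig:{}
  T[2,2] 'c' = {T1}  orig:{}
  T[3,3] 'b' = {T2}  orig:{}
  T[0,1] 'cc' = ∅
  T[1,2] 'cc' = ∅
  T[2,3] 'cb' = ∅
  T[0,2] 'ccc' = ∅
  T[1,3] 'ccb' = ∅
  T[0,3] 'cccb' = ∅

S ∉ T[0,3] ⇒ NO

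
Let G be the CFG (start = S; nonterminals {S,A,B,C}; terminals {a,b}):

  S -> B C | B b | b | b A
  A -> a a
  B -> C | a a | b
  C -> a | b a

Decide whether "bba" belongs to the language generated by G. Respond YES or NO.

Convert to CNF:
  S -> B C | B T1 | T1 A | b
  A -> T0 T0
  B -> T0 T0 | T1 T0 | a | b
  C -> T1 T0 | a
  T0 -> a
  T1 -> b

CYK fill:
  T[0,0] 'b' = {B,S,T1}  orig:{B,S}
  T[1,1] 'b' = {B,S,T1}  orig:{B,S}
  T[2,2] 'a' = {B,C,T0}  orig:{B,C}
  T[0,1] 'bb' = {S}
  T[1,2] 'ba' = {B,C,S}
  T[0,2] 'bba' = {S}

S ∈ T[0,2] ⇒ YES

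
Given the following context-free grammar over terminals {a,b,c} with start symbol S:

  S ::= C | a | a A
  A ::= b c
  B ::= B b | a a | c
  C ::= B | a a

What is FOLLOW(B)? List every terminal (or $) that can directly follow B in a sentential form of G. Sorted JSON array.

FIRST iteration:
round 1:
  A via A→b c: +{b}
  B via B→a a: +{a}
  B via B→c: +{c}
  C via C→B: +{a,c}
  S via S→C: +{a,c}
  S: {a,c}  A: {b}  B: {a,c}  C: {a,c}
round 2: (stable)
  S: {a,c}  A: {b}  B: {a,c}  C: {a,c}

FOLLOW sets:
FOLLOW(S) := {$}
iter 1:
  B→B b: FOLLOW(B) ⊇ FIRST(b) = {b}; new: +{b}
  S→C: FOLLOW(C) ⊇ FOLLOW(S) ⊇ {$}; new: +{$}
  S→a A: FOLLOW(A) ⊇ FOLLOW(S) ⊇ {$}; new: +{$}
  FOLLOW(S)={$}  FOLLOW(A)={$}  FOLLOW(B)={b}  FOLLOW(C)={$}
iter 2:
  C→B: FOLLOW(B) ⊇ FOLLOW(C) ⊇ {$}; new: +{$}
  FOLLOW(S)={$}  FOLLOW(A)={$}  FOLLOW(B)={$,b}  FOLLOW(C)={$}
iter 3: done
  FOLLOW(S)={$}  FOLLOW(A)={$}  FOLLOW(B)={$,b}  FOLLOW(C)={$}

FOLLOW(B) = ["$", "b"]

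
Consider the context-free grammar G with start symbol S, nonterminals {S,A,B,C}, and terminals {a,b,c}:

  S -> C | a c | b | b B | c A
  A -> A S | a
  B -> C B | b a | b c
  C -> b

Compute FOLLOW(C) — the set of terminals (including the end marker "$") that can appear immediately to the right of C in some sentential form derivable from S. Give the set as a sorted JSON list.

Compute FIRST by fixpoint:
round 1:
  A via A→a: +{a}
  B via B→b a: +{b}
  C via C→b: +{b}
  S via S→C: +{b}
  S via S→a c: +{a}
  S via S→c A: +{c}
  S: {a,b,c}  A: {a}  B: {b}  C: {b}
round 2: done
  S: {a,b,c}  A: {a}  B: {b}  C: {b}

Compute FOLLOW by fixpoint:
FOLLOW(S) := {$}
iter 1:
  A→A S: FOLLOW(A) ⊇ FIRST(S) = {a,b,c}; new: +{a,b,c}
  A→A S: FOLLOW(S) ⊇ FOLLOW(A) ⊇ {a,b,c}; new: +{a,b,c}
  B→C B: FOLLOW(C) ⊇ FIRST(B) = {b}; new: +{b}
  S→C: FOLLOW(C) ⊇ FOLLOW(S) ⊇ {$,a,b,c}; new: +{$,a,c}
  S→b B: FOLLOW(B) ⊇ FOLLOW(S) ⊇ {$,a,b,c}; new: +{$,a,b,c}
  S→c A: FOLLOW(A) ⊇ FOLLOW(S) ⊇ {$,a,b,c}; new: +{$}
  FOLLOW[S]={$,a,b,c}  FOLLOW[A]={$,a,b,c}  FOLLOW[B]={$,a,b,c}  FOLLOW[C]={$,a,b,c}
iter 2: — fixpoint
  FOLLOW[S]={$,a,b,c}  FOLLOW[A]={$,a,b,c}  FOLLOW[B]={$,a,b,c}  FOLLOW[C]={$,a,b,c}

FOLLOW(C) = ["$", "a", "b", "c"]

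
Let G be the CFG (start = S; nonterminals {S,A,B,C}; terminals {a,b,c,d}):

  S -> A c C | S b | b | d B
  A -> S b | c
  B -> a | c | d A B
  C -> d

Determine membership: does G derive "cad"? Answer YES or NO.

Convert to CNF:
  S -> A X4 | S T0 | T1 B | b
  A -> S T0 | c
  B -> T1 X3 | a | c
  C -> d
  T0 -> b
  T1 -> d
  T2 -> c
  X3 -> A B
  X4 -> T2 C

CYK fill:
  T[0,0] 'c' = {A,B,T2}  orig:{A,B}
  T[1,1] 'a' = {B}
  T[2,2] 'd' = {C,T1}  orig:{C}
  T[0,1] 'ca' = {X3}  orig:{}
  T[1,2] 'ad' = ∅
  T[0,2] 'cad' = ∅

S ∉ T[0,2] ⇒ NO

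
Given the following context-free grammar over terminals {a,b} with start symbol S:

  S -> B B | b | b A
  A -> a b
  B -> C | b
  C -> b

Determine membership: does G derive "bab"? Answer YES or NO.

Convert to CNF:
  S -> B B | T1 A | b
  A -> T0 T1
  B -> b
  C -> b
  T0 -> a
  T1 -> b

CYK fill:
  T[0,0] 'b' = {B,C,S,T1}  orig:{B,C,S}
  T[1,1] 'a' = {T0}  orig:{}
  T[2,2] 'b' = {B,C,S,T1}  orig:{B,C,S}
  T[0,1] 'ba' = ∅
  T[1,2] 'ab' = {A}
  T[0,2] 'bab' = {S}

S ∈ T[0,2] ⇒ YES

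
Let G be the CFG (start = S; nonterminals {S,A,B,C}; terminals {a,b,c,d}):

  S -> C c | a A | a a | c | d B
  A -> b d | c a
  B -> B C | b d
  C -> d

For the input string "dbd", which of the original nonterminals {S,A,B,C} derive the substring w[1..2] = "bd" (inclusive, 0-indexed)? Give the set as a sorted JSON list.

CNF form of G:
  S -> C T2 | T1 B | T3 A | T3 T3 | c
  A -> T0 T1 | T2 T3
  B -> B C | T0 T1
  C -> d
  T0 -> b
  T1 -> d
  T2 -> c
  T3 -> a

Fill CYK table bottom-up, restricted to cells inside w[1..2]:
  T[1,1] 'b' = {T0}  orig:{}
  T[2,2] 'd' = {C,T1}  orig:{C}
  T[1,2] 'bd' = {A,B}

Original NTs in T[1,2] deriving "bd": ["A", "B"]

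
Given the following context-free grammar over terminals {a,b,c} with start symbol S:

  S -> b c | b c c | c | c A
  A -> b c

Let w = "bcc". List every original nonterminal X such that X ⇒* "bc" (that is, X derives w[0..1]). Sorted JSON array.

Convert to CNF:
  S -> T0 T1 | T0 X2 | T1 A | c
  A -> T0 T1
  T0 -> b
  T1 -> c
  X2 -> T1 T1

CYK fill (cells [i..j] with 0 ≤ i ≤ j ≤ 1 only):
  cell(0,0) b: {T0}  orig:{}
  cell(1,1) c: {S,T1}  orig:{S}
  cell(0,1) bc: {A,S}

Original NTs in T[0,1] deriving "bc": ["A", "S"]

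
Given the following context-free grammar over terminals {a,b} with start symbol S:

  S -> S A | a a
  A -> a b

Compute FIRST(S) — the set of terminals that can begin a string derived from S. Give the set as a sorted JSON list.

FIRST sets, iterate to fixpoint:
iter 1:
  A via A→a b: +{a}
  S via S→a a: +{a}
  FIRST[S]={a}  FIRST[A]={a}
iter 2: (stable)
  FIRST[S]={a}  FIRST[A]={a}

FIRST(S) = ["a"]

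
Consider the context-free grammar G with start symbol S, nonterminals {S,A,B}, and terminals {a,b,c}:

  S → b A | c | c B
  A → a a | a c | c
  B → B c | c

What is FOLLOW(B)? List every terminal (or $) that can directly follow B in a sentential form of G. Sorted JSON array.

FIRST iteration:
iter 1:
  A via A→a a: +{a}
  A via A→c: +{c}
  B via B→c: +{c}
  S via S→b A: +{b}
  S via S→c: +{c}
  FIRST(S)={b,c}  FIRST(A)={a,c}  FIRST(B)={c}
iter 2: done
  FIRST(S)={b,c}  FIRST(A)={a,c}  FIRST(B)={c}

FOLLOW iteration:
FOLLOW(S) := {$}
pass 1:
  B→B c: FOLLOW(B) ⊇ FIRST(c) = {c}; new: +{c}
  S→b A: FOLLOW(A) ⊇ FOLLOW(S) ⊇ {$}; new: +{$}
  S→c B: FOLLOW(B) ⊇ FOLLOW(S) ⊇ {$}; new: +{$}
  FOLLOW[S]={$}  FOLLOW[A]={$}  FOLLOW[B]={$,c}
pass 2: done
  FOLLOW[S]={$}  FOLLOW[A]={$}  FOLLOW[B]={$,c}

FOLLOW(B) = ["$", "c"]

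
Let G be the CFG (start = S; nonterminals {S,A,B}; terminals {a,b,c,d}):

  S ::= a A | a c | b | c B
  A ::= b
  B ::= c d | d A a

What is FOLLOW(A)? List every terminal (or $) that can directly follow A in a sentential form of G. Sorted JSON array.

FIRST sets, iterate to fixpoint:
[1]
  A via A→b: +{b}
  B via B→c d: +{c}
  B via B→d A a: +{d}
  S via S→a A: +{a}
  S via S→b: +{b}
  S via S→c B: +{c}
  FIRST[S]={a,b,c}  FIRST[A]={b}  FIRST[B]={c,d}
[2] (stable)
  FIRST[S]={a,b,c}  FIRST[A]={b}  FIRST[B]={c,d}

Compute FOLLOW by fixpoint:
FOLLOW(S) := {$}
pass 1:
  B→d A a: FOLLOW(A) ⊇ FIRST(a) = {a}; new: +{a}
  S→a A: FOLLOW(A) ⊇ FOLLOW(S) ⊇ {$}; new: +{$}
  S→c B: FOLLOW(B) ⊇ FOLLOW(S) ⊇ {$}; new: +{$}
  S: {$}  A: {$,a}  B: {$}
pass 2: done
  S: {$}  A: {$,a}  B: {$}

FOLLOW(A) = ["$", "a"]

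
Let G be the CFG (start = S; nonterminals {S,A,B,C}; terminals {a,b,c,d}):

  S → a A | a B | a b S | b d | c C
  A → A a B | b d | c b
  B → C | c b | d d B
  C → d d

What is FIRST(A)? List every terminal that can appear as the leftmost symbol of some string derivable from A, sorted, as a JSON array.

FIRST iteration:
iter 1:
  A via A→b d: +{b}
  A via A→c b: +{c}
  B via B→c b: +{c}
  B via B→d d B: +{d}
  C via C→d d: +{d}
  S via S→a A: +{a}
  S via S→b d: +{b}
  S via S→c C: +{c}
  S: {a,b,c}  A: {b,c}  B: {c,d}  C: {d}
iter 2: done
  S: {a,b,c}  A: {b,c}  B: {c,d}  C: {d}

FIRST(A) = ["b", "c"]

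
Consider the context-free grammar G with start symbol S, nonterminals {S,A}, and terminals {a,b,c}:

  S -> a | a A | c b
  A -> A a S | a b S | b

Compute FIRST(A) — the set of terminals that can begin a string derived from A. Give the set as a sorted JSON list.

FIRST iteration:
iter 1:
  A via A→a b S: +{a}
  A via A→b: +{b}
  S via S→a: +{a}
  S via S→c b: +{c}
  S: {a,c}  A: {a,b}
iter 2: (no change)
  S: {a,c}  A: {a,b}

FIRST(A) = ["a", "b"]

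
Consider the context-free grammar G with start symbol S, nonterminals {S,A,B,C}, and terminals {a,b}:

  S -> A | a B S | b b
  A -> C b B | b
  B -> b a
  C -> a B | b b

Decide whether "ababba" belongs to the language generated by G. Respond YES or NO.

Convert to CNF:
  S -> C X3 | T0 T0 | T1 X4 | b
  A -> C X2 | b
  B -> T0 T1
  C -> T0 T0 | T1 B
  T0 -> b
  T1 -> a
  X2 -> T0 B
  X3 -> T0 B
  X4 -> B S

CYK table (by increasing span):
  [0..0]={T1}  "a"  orig:{}
  [1..1]={A,S,T0}  "b"  orig:{A,S}
  [2..2]={T1}  "a"  orig:{}
  [3..3]={A,S,T0}  "b"  orig:{A,S}
  [4..4]={A,S,T0}  "b"  orig:{A,S}
  [5..5]={T1}  "a"  orig:{}
  [0..1]=∅  "ab"
  [1..2]={B}  "ba"
  [2..3]=∅  "ab"
  [3..4]={C,S}  "bb"
  [4..5]={B}  "ba"
  [0..2]={C}  "aba"
  [1..3]={X4}  "bab"  orig:{}
  [2..4]=∅  "abb"
  [3..5]={X2,X3}  "bba"  orig:{}
  [0..3]={S}  "abab"
  [1..4]={X4}  "babb"  orig:{}
  [2..5]=∅  "abba"
  [0..4]={S}  "ababb"
  [1..5]=∅  "babba"
  [0..5]={A,S}  "ababba"

S ∈ T[0,5] ⇒ YES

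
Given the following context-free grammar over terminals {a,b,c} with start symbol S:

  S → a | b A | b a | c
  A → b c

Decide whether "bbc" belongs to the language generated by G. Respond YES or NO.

Convert to CNF:
  S -> T0 A | T0 T2 | a | c
  A -> T0 T1
  T0 -> b
  T1 -> c
  T2 -> a

CYK table (by increasing span):
  T[0,0] 'b' = {T0}  orig:{}
  T[1,1] 'b' = {T0}  orig:{}
  T[2,2] 'c' = {S,T1}  orig:{S}
  T[0,1] 'bb' = ∅
  T[1,2] 'bc' = {A}
  T[0,2] 'bbc' = {S}

S ∈ T[0,2] ⇒ YES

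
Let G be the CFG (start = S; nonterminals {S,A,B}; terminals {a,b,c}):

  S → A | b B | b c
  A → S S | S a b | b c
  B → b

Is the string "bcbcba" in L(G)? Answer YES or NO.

CNF form of G:
  S -> S S | S X4 | T1 B | T1 T2
  A -> S S | S X3 | T1 T2
  B -> b
  T0 -> a
  T1 -> b
  T2 -> c
  X3 -> T0 T1
  X4 -> T0 T1

Fill CYK table bottom-up:
  [0..0]={B,T1}  "b"  orig:{B}
  [1..1]={T2}  "c"  orig:{}
  [2..2]={B,T1}  "b"  orig:{B}
  [3..3]={T2}  "c"  orig:{}
  [4..4]={B,T1}  "b"  orig:{B}
  [5..5]={T0}  "a"  orig:{}
  [0..1]={A,S}  "bc"
  [1..2]=∅  "cb"
  [2..3]={A,S}  "bc"
  [3..4]=∅  "cb"
  [4..5]=∅  "ba"
  [0..2]=∅  "bcb"
  [1..3]=∅  "cbc"
  [2..4]=∅  "bcb"
  [3..5]=∅  "cba"
  [0..3]={A,S}  "bcbc"
  [1..4]=∅  "cbcb"
  [2..5]=∅  "bcba"
  [0..4]=∅  "bcbcb"
  [1..5]=∅  "cbcba"
  [0..5]=∅  "bcbcba"

S ∉ T[0,5] ⇒ NO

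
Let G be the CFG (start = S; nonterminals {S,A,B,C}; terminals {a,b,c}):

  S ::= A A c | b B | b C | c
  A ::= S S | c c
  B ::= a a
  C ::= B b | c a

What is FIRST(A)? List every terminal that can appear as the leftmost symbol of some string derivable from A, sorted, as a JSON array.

Compute FIRST by fixpoint:
pass 1:
  A via A→c c: +{c}
  B via B→a a: +{a}
  C via C→B b: +{a}
  C via C→c a: +{c}
  S via S→A A c: +{c}
  S via S→b B: +{b}
  FIRST[S]={b,c}  FIRST[A]={c}  FIRST[B]={a}  FIRST[C]={a,c}
pass 2:
  A via A→S S: +{b}
  FIRST[S]={b,c}  FIRST[A]={b,c}  FIRST[B]={a}  FIRST[C]={a,c}
pass 3: — fixpoint
  FIRST[S]={b,c}  FIRST[A]={b,c}  FIRST[B]={a}  FIRST[C]={a,c}

FIRST(A) = ["b", "c"]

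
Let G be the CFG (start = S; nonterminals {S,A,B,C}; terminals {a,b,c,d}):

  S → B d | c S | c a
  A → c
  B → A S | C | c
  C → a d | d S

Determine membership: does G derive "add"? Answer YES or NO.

CNF form of G:
  S -> B T1 | T2 S | T2 T0
  A -> c
  B -> A S | T0 T1 | T1 S | c
  C -> T0 T1 | T1 S
  T0 -> a
  T1 -> d
  T2 -> c

Fill CYK table bottom-up:
  [0..0]={T0}  "a"  orig:{}
  [1..1]={T1}  "d"  orig:{}
  [2..2]={T1}  "d"  orig:{}
  [0..1]={B,C}  "ad"
  [1..2]=∅  "dd"
  [0..2]={S}  "add"

S ∈ T[0,2] ⇒ YES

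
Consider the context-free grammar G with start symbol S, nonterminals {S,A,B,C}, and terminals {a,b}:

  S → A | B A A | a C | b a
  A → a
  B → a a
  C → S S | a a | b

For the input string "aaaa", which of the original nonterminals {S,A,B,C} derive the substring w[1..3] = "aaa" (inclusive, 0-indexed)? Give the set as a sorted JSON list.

CNF form of G:
  S -> B X2 | T0 C | T1 T0 | a
  A -> a
  B -> T0 T0
  C -> S S | T0 T0 | b
  T0 -> a
  T1 -> b
  X2 -> A A

CYK table (by increasing span) — only the sub-triangle for w[1..3]:
  [1..1]={A,S,T0}  "a"  orig:{A,S}
  [2..2]={A,S,T0}  "a"  orig:{A,S}
  [3..3]={A,S,T0}  "a"  orig:{A,S}
  [1..2]={B,C,X2}  "aa"  orig:{B,C}
  [2..3]={B,C,X2}  "aa"  orig:{B,C}
  [1..3]={S}  "aaa"

Original NTs in T[1,3] deriving "aaa": ["S"]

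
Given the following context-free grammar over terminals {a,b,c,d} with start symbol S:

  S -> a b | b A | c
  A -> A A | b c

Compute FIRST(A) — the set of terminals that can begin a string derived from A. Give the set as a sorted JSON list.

FIRST sets, iterate to fixpoint:
iter 1:
  A via A→b c: +{b}
  S via S→a b: +{a}
  S via S→b A: +{b}
  S via S→c: +{c}
  S: {a,b,c}  A: {b}
iter 2: done
  S: {a,b,c}  A: {b}

FIRST(A) = ["b"]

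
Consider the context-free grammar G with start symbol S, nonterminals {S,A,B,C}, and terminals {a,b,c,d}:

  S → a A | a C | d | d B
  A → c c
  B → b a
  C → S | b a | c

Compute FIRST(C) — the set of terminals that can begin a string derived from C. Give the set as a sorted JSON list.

Compute FIRST by fixpoint:
iter 1:
  A via A→c c: +{c}
  B via B→b a: +{b}
  C via C→b a: +{b}
  C via C→c: +{c}
  S via S→a A: +{a}
  S via S→d: +{d}
  FIRST(S)={a,d}  FIRST(A)={c}  FIRST(B)={b}  FIRST(C)={b,c}
iter 2:
  C via C→S: +{a,d}
  FIRST(S)={a,d}  FIRST(A)={c}  FIRST(B)={b}  FIRST(C)={a,b,c,d}
iter 3: (no change)
  FIRST(S)={a,d}  FIRST(A)={c}  FIRST(B)={b}  FIRST(C)={a,b,c,d}

FIRST(C) = ["a", "b", "c", "d"]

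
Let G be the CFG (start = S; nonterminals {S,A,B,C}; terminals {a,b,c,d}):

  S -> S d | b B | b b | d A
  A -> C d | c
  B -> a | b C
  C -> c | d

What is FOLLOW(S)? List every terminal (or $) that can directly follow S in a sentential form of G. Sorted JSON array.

FIRST iteration:
[1]
  A via A→c: +{c}
  B via B→a: +{a}
  B via B→b C: +{b}
  C via C→c: +{c}
  C via C→d: +{d}
  S via S→b B: +{b}
  S via S→d A: +{d}
  FIRST(S)={b,d}  FIRST(A)={c}  FIRST(B)={a,b}  FIRST(C)={c,d}
[2]
  A via A→C d: +{d}
  FIRST(S)={b,d}  FIRST(A)={c,d}  FIRST(B)={a,b}  FIRST(C)={c,d}
[3] (no change)
  FIRST(S)={b,d}  FIRST(A)={c,d}  FIRST(B)={a,b}  FIRST(C)={c,d}

Compute FOLLOW by fixpoint:
FOLLOW(S) := {$}
round 1:
  A→C d: FOLLOW(C) ⊇ FIRST(d) = {d}; new: +{d}
  S→S d: FOLLOW(S) ⊇ FIRST(d) = {d}; new: +{d}
  S→b B: FOLLOW(B) ⊇ FOLLOW(S) ⊇ {$,d}; new: +{$,d}
  S→d A: FOLLOW(A) ⊇ FOLLOW(S) ⊇ {$,d}; new: +{$,d}
  S: {$,d}  A: {$,d}  B: {$,d}  C: {d}
round 2:
  B→b C: FOLLOW(C) ⊇ FOLLOW(B) ⊇ {$,d}; new: +{$}
  S: {$,d}  A: {$,d}  B: {$,d}  C: {$,d}
round 3: (stable)
  S: {$,d}  A: {$,d}  B: {$,d}  C: {$,d}

FOLLOW(S) = ["$", "d"]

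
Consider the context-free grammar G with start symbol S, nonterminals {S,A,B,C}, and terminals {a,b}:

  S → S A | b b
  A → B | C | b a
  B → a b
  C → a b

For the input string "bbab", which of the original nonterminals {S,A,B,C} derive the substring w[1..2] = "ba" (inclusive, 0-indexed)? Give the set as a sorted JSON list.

Convert to CNF:
  S -> S A | T1 T1
  A -> T0 T1 | T1 T0
  B -> T0 T1
  C -> T0 T1
  T0 -> a
  T1 -> b

Fill CYK table bottom-up (cells [i..j] with 1 ≤ i ≤ j ≤ 2 only):
  cell(1,1) b: {T1}  orig:{}
  cell(2,2) a: {T0}  orig:{}
  cell(1,2) ba: {A}

Original NTs in T[1,2] deriving "ba": ["A"]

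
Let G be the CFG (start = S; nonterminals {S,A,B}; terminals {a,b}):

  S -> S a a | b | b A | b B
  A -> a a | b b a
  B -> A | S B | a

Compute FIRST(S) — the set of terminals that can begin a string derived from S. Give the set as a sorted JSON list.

FIRST sets, iterate to fixpoint:
iter 1:
  A via A→a a: +{a}
  A via A→b b a: +{b}
  B via B→A: +{a,b}
  S via S→b: +{b}
  S: {b}  A: {a,b}  B: {a,b}
iter 2: (stable)
  S: {b}  A: {a,b}  B: {a,b}

FIRST(S) = ["b"]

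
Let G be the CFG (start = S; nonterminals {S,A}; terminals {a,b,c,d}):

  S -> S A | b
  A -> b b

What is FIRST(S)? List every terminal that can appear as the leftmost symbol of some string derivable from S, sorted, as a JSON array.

FIRST iteration:
round 1:
  A via A→b b: +{b}
  S via S→b: +{b}
  FIRST(S)={b}  FIRST(A)={b}
round 2: done
  FIRST(S)={b}  FIRST(A)={b}

FIRST(S) = ["b"]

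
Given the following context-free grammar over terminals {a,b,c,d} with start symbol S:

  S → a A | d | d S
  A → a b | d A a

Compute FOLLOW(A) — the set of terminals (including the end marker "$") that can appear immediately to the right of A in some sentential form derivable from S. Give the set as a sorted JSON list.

FIRST iteration:
round 1:
  A via A→a b: +{a}
  A via A→d A a: +{d}
  S via S→a A: +{a}
  S via S→d: +{d}
  FIRST[S]={a,d}  FIRST[A]={a,d}
round 2: (no change)
  FIRST[S]={a,d}  FIRST[A]={a,d}

Compute FOLLOW by fixpoint:
initialize: $ ∈ FOLLOW(S)
iter 1:
  A→d A a: FOLLOW(A) ⊇ FIRST(a) = {a}; new: +{a}
  S→a A: FOLLOW(A) ⊇ FOLLOW(S) ⊇ {$}; new: +{$}
  FOLLOW(S)={$}  FOLLOW(A)={$,a}
iter 2: done
  FOLLOW(S)={$}  FOLLOW(A)={$,a}

FOLLOW(A) = ["$", "a"]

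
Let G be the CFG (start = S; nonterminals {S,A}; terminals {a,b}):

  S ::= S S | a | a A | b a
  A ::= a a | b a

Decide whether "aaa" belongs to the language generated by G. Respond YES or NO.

CNF form of G:
  S -> S S | T0 A | T1 T0 | a
  A -> T0 T0 | T1 T0
  T0 -> a
  T1 -> b

Fill CYK table bottom-up:
  T[0,0] 'a' = {S,T0}  orig:{S}
  T[1,1] 'a' = {S,T0}  orig:{S}
  T[2,2] 'a' = {S,T0}  orig:{S}
  T[0,1] 'aa' = {A,S}
  T[1,2] 'aa' = {A,S}
  T[0,2] 'aaa' = {S}

S ∈ T[0,2] ⇒ YES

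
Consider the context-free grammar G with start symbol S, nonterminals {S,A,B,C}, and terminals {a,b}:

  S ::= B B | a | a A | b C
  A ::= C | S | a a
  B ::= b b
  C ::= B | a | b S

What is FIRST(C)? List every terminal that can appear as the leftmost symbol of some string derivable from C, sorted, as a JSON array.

Compute FIRST by fixpoint:
[1]
  A via A→a a: +{a}
  B via B→b b: +{b}
  C via C→B: +{b}
  C via C→a: +{a}
  S via S→B B: +{b}
  S via S→a: +{a}
  S: {a,b}  A: {a}  B: {b}  C: {a,b}
[2]
  A via A→C: +{b}
  S: {a,b}  A: {a,b}  B: {b}  C: {a,b}
[3] done
  S: {a,b}  A: {a,b}  B: {b}  C: {a,b}

FIRST(C) = ["a", "b"]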